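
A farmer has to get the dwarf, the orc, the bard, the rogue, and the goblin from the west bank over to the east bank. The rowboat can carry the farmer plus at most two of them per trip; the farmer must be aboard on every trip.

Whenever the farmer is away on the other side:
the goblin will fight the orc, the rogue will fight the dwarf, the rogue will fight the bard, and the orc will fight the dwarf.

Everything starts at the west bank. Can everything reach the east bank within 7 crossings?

Yes

Yes — this plan uses 7 crossings (≤ 7):
1. Farmer goes to the east bank with the orc and the rogue.  [the west bank: the bard, the dwarf, the goblin | the east bank: the orc, the rogue]
2. Farmer goes back to the west bank alone.  [the west bank: the bard, the dwarf, the goblin | the east bank: the orc, the rogue]
3. Farmer goes to the east bank with the dwarf.  [the west bank: the bard, the goblin | the east bank: the dwarf, the orc, the rogue]
4. Farmer goes back to the west bank with the orc and the rogue.  [the west bank: the bard, the goblin, the orc, the rogue | the east bank: the dwarf]
5. Farmer goes to the east bank with the bard and the goblin.  [the west bank: the orc, the rogue | the east bank: the bard, the dwarf, the goblin]
6. Farmer goes back to the west bank alone.  [the west bank: the orc, the rogue | the east bank: the bard, the dwarf, the goblin]
7. Farmer goes to the east bank with the orc and the rogue.  [the west bank: — | the east bank: the bard, the dwarf, the goblin, the orc, the rogue]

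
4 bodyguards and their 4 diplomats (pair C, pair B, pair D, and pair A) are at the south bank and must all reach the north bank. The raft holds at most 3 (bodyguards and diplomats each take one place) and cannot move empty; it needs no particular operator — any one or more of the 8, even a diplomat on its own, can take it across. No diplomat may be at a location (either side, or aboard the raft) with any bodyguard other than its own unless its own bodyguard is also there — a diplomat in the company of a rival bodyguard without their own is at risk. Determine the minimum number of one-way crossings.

9

Counting alone: each trip to the north bank takes at most 3 across and each return brings at least 1 back, so after t trips out (and t−1 returns) at most 3t − (t−1) of the 8 are across; that first reaches 8 at t = 4, so at least 7 crossings are needed.
The safety rule pushes this higher. Following every safe sequence of crossings, the most of the 8 that can be at the north bank as the raft arrives there on crossing 7 is 7 — never all 8.
So no plan with fewer than 9 crossings exists, and this one achieves 9:
1. bodyguard C and diplomat C cross → the north bank.
2. bodyguard C crosses ← the south bank.
3. bodyguard B, bodyguard C, and diplomat B cross → the north bank.
4. bodyguard C and diplomat C cross ← the south bank.
5. bodyguard A, bodyguard C, and bodyguard D cross → the north bank.
6. diplomat B crosses ← the south bank.
7. diplomat B and diplomat C cross → the north bank.
8. diplomat C crosses ← the south bank.
9. diplomat A, diplomat C, and diplomat D cross → the north bank.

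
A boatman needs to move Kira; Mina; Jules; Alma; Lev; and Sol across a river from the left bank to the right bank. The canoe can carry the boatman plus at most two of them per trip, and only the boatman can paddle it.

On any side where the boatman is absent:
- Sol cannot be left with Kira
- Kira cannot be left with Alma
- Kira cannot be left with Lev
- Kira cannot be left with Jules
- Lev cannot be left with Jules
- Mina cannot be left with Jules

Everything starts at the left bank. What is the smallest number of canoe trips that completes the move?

Counting alone: the boatman can take at most 2 across per trip to the right bank, so moving all 6 needs at least 3 loaded trips out, with a return between consecutive ones — at least 5 crossings.
The safety rule pushes this higher. Following every safe sequence of crossings, the most of the 6 that can be at the right bank as the canoe arrives there on crossings 5, 7 is 4, 5 respectively — never all 6.
So no plan with fewer than 9 crossings exists, and this one achieves 9:
1. Boatman goes to the right bank with Jules and Kira.
2. Boatman goes back to the left bank with Kira.
3. Boatman goes to the right bank with Kira and Mina.
4. Boatman goes back to the left bank with Jules.
5. Boatman goes to the right bank with Alma and Lev.
6. Boatman goes back to the left bank with Kira.
7. Boatman goes to the right bank with Kira and Sol.
8. Boatman goes back to the left bank with Kira.
9. Boatman goes to the right bank with Jules and Kira.

9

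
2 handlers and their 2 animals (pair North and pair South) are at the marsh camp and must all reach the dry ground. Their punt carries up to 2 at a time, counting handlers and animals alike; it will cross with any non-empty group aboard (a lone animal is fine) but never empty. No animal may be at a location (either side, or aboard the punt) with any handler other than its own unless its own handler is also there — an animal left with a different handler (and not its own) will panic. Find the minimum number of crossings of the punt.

Counting alone: each trip to the dry ground takes at most 2 across and each return brings at least 1 back, so after t trips out (and t−1 returns) at most 2t − (t−1) of the 4 are across; that first reaches 4 at t = 3, so at least 5 crossings are needed.
The plan below uses exactly 5 crossings, so it is optimal:
1. animal North and handler North cross → the dry ground.
2. handler North crosses ← the marsh camp.
3. handler North and handler South cross → the dry ground.
4. handler South crosses ← the marsh camp.
5. animal South and handler South cross → the dry ground.

5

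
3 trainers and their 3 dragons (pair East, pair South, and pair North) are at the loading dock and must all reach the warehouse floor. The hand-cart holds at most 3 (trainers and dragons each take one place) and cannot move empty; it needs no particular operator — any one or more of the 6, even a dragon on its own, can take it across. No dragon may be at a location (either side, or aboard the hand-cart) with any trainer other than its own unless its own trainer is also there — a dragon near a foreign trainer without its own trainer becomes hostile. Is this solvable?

Yes

1. dragon East and trainer East cross → the warehouse floor.
2. trainer East crosses ← the loading dock.
3. trainer East, trainer North, and trainer South cross → the warehouse floor.
4. dragon East crosses ← the loading dock.
5. dragon East, dragon North, and dragon South cross → the warehouse floor.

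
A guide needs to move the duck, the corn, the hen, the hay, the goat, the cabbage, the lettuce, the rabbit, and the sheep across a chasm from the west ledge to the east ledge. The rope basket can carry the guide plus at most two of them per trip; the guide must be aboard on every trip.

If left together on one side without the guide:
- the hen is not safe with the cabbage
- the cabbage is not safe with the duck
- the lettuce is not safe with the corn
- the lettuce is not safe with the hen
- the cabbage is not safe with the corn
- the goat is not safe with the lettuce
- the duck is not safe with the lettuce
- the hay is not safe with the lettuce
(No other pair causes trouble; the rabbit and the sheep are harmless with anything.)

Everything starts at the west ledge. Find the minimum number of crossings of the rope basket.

Counting alone: the guide can take at most 2 across per trip to the east ledge, so moving all 9 needs at least 5 loaded trips out, with a return between consecutive ones — at least 9 crossings.
The safety rule pushes this higher. Following every safe sequence of crossings, the most of the 9 that can be at the east ledge as the rope basket arrives there on crossing 9 is 7 — never all 9.
So no plan with fewer than 11 crossings exists, and this one achieves 11:
1. Guide goes to the east ledge with the cabbage and the lettuce.
2. Guide goes back to the west ledge alone.
3. Guide goes to the east ledge with the corn and the duck.
4. Guide goes back to the west ledge with the cabbage and the lettuce.
5. Guide goes to the east ledge with the hen and the lettuce.
6. Guide goes back to the west ledge with the lettuce.
7. Guide goes to the east ledge with the goat and the hay.
8. Guide goes back to the west ledge alone.
9. Guide goes to the east ledge with the rabbit and the sheep.
10. Guide goes back to the west ledge alone.
11. Guide goes to the east ledge with the cabbage and the lettuce.

11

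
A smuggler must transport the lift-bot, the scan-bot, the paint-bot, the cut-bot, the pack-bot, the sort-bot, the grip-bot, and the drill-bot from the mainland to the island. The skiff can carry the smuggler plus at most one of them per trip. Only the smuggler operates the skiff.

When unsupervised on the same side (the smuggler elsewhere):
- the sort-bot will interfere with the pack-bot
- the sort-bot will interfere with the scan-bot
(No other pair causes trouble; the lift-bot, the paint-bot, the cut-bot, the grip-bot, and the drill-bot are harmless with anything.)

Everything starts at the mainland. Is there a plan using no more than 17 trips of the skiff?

Yes — this plan uses 17 crossings (≤ 17):
1. Smuggler goes to the island with the sort-bot.  [the mainland: the cut-bot, the drill-bot, the grip-bot, the lift-bot, the pack-bot, the paint-bot, the scan-bot | the island: the sort-bot]
2. Smuggler goes back to the mainland alone.  [the mainland: the cut-bot, the drill-bot, the grip-bot, the lift-bot, the pack-bot, the paint-bot, the scan-bot | the island: the sort-bot]
3. Smuggler goes to the island with the lift-bot.  [the mainland: the cut-bot, the drill-bot, the grip-bot, the pack-bot, the paint-bot, the scan-bot | the island: the lift-bot, the sort-bot]
4. Smuggler goes back to the mainland alone.  [the mainland: the cut-bot, the drill-bot, the grip-bot, the pack-bot, the paint-bot, the scan-bot | the island: the lift-bot, the sort-bot]
5. Smuggler goes to the island with the scan-bot.  [the mainland: the cut-bot, the drill-bot, the grip-bot, the pack-bot, the paint-bot | the island: the lift-bot, the scan-bot, the sort-bot]
6. Smuggler goes back to the mainland with the sort-bot.  [the mainland: the cut-bot, the drill-bot, the grip-bot, the pack-bot, the paint-bot, the sort-bot | the island: the lift-bot, the scan-bot]
7. Smuggler goes to the island with the pack-bot.  [the mainland: the cut-bot, the drill-bot, the grip-bot, the paint-bot, the sort-bot | the island: the lift-bot, the pack-bot, the scan-bot]
8. Smuggler goes back to the mainland alone.  [the mainland: the cut-bot, the drill-bot, the grip-bot, the paint-bot, the sort-bot | the island: the lift-bot, the pack-bot, the scan-bot]
9. Smuggler goes to the island with the paint-bot.  [the mainland: the cut-bot, the drill-bot, the grip-bot, the sort-bot | the island: the lift-bot, the pack-bot, the paint-bot, the scan-bot]
10. Smuggler goes back to the mainland alone.  [the mainland: the cut-bot, the drill-bot, the grip-bot, the sort-bot | the island: the lift-bot, the pack-bot, the paint-bot, the scan-bot]
11. Smuggler goes to the island with the cut-bot.  [the mainland: the drill-bot, the grip-bot, the sort-bot | the island: the cut-bot, the lift-bot, the pack-bot, the paint-bot, the scan-bot]
12. Smuggler goes back to the mainland alone.  [the mainland: the drill-bot, the grip-bot, the sort-bot | the island: the cut-bot, the lift-bot, the pack-bot, the paint-bot, the scan-bot]
13. Smuggler goes to the island with the grip-bot.  [the mainland: the drill-bot, the sort-bot | the island: the cut-bot, the grip-bot, the lift-bot, the pack-bot, the paint-bot, the scan-bot]
14. Smuggler goes back to the mainland alone.  [the mainland: the drill-bot, the sort-bot | the island: the cut-bot, the grip-bot, the lift-bot, the pack-bot, the paint-bot, the scan-bot]
15. Smuggler goes to the island with the drill-bot.  [the mainland: the sort-bot | the island: the cut-bot, the drill-bot, the grip-bot, the lift-bot, the pack-bot, the paint-bot, the scan-bot]
16. Smuggler goes back to the mainland alone.  [the mainland: the sort-bot | the island: the cut-bot, the drill-bot, the grip-bot, the lift-bot, the pack-bot, the paint-bot, the scan-bot]
17. Smuggler goes to the island with the sort-bot.  [the mainland: — | the island: the cut-bot, the drill-bot, the grip-bot, the lift-bot, the pack-bot, the paint-bot, the scan-bot, the sort-bot]

Yes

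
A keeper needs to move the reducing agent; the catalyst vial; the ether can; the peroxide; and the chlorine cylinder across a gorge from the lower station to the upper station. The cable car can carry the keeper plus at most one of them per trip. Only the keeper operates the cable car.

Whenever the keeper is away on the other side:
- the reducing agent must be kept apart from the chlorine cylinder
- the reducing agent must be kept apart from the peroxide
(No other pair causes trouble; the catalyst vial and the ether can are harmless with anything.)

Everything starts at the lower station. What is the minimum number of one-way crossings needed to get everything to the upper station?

Counting alone: the keeper can take at most 1 across per trip to the upper station, so moving all 5 needs at least 5 loaded trips out, with a return between consecutive ones — at least 9 crossings.
The safety rule pushes this higher. Following every safe sequence of crossings, the most of the 5 that can be at the upper station as the cable car arrives there on crossing 9 is 4 — never all 5.
So no plan with fewer than 11 crossings exists, and this one achieves 11:
1. Keeper goes to the upper station with the reducing agent.  [the lower station: the catalyst vial, the chlorine cylinder, the ether can, the peroxide | the upper station: the reducing agent]
2. Keeper goes back to the lower station alone.  [the lower station: the catalyst vial, the chlorine cylinder, the ether can, the peroxide | the upper station: the reducing agent]
3. Keeper goes to the upper station with the catalyst vial.  [the lower station: the chlorine cylinder, the ether can, the peroxide | the upper station: the catalyst vial, the reducing agent]
4. Keeper goes back to the lower station alone.  [the lower station: the chlorine cylinder, the ether can, the peroxide | the upper station: the catalyst vial, the reducing agent]
5. Keeper goes to the upper station with the ether can.  [the lower station: the chlorine cylinder, the peroxide | the upper station: the catalyst vial, the ether can, the reducing agent]
6. Keeper goes back to the lower station alone.  [the lower station: the chlorine cylinder, the peroxide | the upper station: the catalyst vial, the ether can, the reducing agent]
7. Keeper goes to the upper station with the peroxide.  [the lower station: the chlorine cylinder | the upper station: the catalyst vial, the ether can, the peroxide, the reducing agent]
8. Keeper goes back to the lower station with the reducing agent.  [the lower station: the chlorine cylinder, the reducing agent | the upper station: the catalyst vial, the ether can, the peroxide]
9. Keeper goes to the upper station with the chlorine cylinder.  [the lower station: the reducing agent | the upper station: the catalyst vial, the chlorine cylinder, the ether can, the peroxide]
10. Keeper goes back to the lower station alone.  [the lower station: the reducing agent | the upper station: the catalyst vial, the chlorine cylinder, the ether can, the peroxide]
11. Keeper goes to the upper station with the reducing agent.  [the lower station: — | the upper station: the catalyst vial, the chlorine cylinder, the ether can, the peroxide, the reducing agent]

11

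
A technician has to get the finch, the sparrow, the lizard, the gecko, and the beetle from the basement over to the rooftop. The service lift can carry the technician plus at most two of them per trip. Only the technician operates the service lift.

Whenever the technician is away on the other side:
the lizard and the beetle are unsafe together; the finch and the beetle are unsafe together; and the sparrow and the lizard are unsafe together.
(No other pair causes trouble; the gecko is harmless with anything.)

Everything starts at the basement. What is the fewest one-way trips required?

Counting alone: the technician can take at most 2 across per trip to the rooftop, so moving all 5 needs at least 3 loaded trips out, with a return between consecutive ones — at least 5 crossings.
The plan below uses exactly 5 crossings, so it is optimal:
1. Technician goes to the rooftop with the finch and the lizard.  [the basement: the beetle, the gecko, the sparrow | the rooftop: the finch, the lizard]
2. Technician goes back to the basement alone.  [the basement: the beetle, the gecko, the sparrow | the rooftop: the finch, the lizard]
3. Technician goes to the rooftop with the gecko.  [the basement: the beetle, the sparrow | the rooftop: the finch, the gecko, the lizard]
4. Technician goes back to the basement alone.  [the basement: the beetle, the sparrow | the rooftop: the finch, the gecko, the lizard]
5. Technician goes to the rooftop with the beetle and the sparrow.  [the basement: — | the rooftop: the beetle, the finch, the gecko, the lizard, the sparrow]

5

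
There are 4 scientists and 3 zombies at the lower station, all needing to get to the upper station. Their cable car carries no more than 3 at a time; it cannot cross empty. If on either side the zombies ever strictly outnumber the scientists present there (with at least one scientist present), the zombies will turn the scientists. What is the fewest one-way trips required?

Counting alone: each trip to the upper station takes at most 3 across and each return brings at least 1 back, so after t trips out (and t−1 returns) at most 3t − (t−1) of the 7 are across; that first reaches 7 at t = 3, so at least 5 crossings are needed.
The plan below uses exactly 5 crossings, so it is optimal:
1. 3 zombies → the upper station.  (the lower station: 4S 0Z; the upper station: 0S 3Z)
2. 1 zombie ← the lower station.  (the lower station: 4S 1Z; the upper station: 0S 2Z)
3. 3 scientists → the upper station.  (the lower station: 1S 1Z; the upper station: 3S 2Z)
4. 1 scientist ← the lower station.  (the lower station: 2S 1Z; the upper station: 2S 2Z)
5. 2 scientists and 1 zombie → the upper station.  (the lower station: 0S 0Z; the upper station: 4S 3Z)

5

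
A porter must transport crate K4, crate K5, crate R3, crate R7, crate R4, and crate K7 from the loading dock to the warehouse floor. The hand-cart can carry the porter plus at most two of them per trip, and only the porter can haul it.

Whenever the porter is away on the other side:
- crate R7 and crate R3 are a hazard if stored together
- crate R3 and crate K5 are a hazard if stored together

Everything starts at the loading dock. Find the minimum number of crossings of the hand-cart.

5

Counting alone: the porter can take at most 2 across per trip to the warehouse floor, so moving all 6 needs at least 3 loaded trips out, with a return between consecutive ones — at least 5 crossings.
The plan below uses exactly 5 crossings, so it is optimal:
1. Porter goes to the warehouse floor with crate K4 and crate R3.  [the loading dock: crate K5, crate K7, crate R4, crate R7 | the warehouse floor: crate K4, crate R3]
2. Porter goes back to the loading dock alone.  [the loading dock: crate K5, crate K7, crate R4, crate R7 | the warehouse floor: crate K4, crate R3]
3. Porter goes to the warehouse floor with crate K7 and crate R4.  [the loading dock: crate K5, crate R7 | the warehouse floor: crate K4, crate K7, crate R3, crate R4]
4. Porter goes back to the loading dock alone.  [the loading dock: crate K5, crate R7 | the warehouse floor: crate K4, crate K7, crate R3, crate R4]
5. Porter goes to the warehouse floor with crate K5 and crate R7.  [the loading dock: — | the warehouse floor: crate K4, crate K5, crate K7, crate R3, crate R4, crate R7]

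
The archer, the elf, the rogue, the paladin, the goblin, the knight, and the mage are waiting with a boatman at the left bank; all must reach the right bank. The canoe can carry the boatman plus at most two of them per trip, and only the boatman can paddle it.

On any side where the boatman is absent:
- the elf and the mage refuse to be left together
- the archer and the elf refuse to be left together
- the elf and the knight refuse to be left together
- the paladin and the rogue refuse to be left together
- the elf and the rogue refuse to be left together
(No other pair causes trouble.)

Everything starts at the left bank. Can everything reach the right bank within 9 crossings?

Yes — this plan uses 9 crossings (≤ 9):
1. Boatman goes to the right bank with the elf and the rogue.  [the left bank: the archer, the goblin, the knight, the mage, the paladin | the right bank: the elf, the rogue]
2. Boatman goes back to the left bank with the elf.  [the left bank: the archer, the elf, the goblin, the knight, the mage, the paladin | the right bank: the rogue]
3. Boatman goes to the right bank with the archer and the elf.  [the left bank: the goblin, the knight, the mage, the paladin | the right bank: the archer, the elf, the rogue]
4. Boatman goes back to the left bank with the elf.  [the left bank: the elf, the goblin, the knight, the mage, the paladin | the right bank: the archer, the rogue]
5. Boatman goes to the right bank with the elf and the goblin.  [the left bank: the knight, the mage, the paladin | the right bank: the archer, the elf, the goblin, the rogue]
6. Boatman goes back to the left bank with the elf.  [the left bank: the elf, the knight, the mage, the paladin | the right bank: the archer, the goblin, the rogue]
7. Boatman goes to the right bank with the knight and the mage.  [the left bank: the elf, the paladin | the right bank: the archer, the goblin, the knight, the mage, the rogue]
8. Boatman goes back to the left bank alone.  [the left bank: the elf, the paladin | the right bank: the archer, the goblin, the knight, the mage, the rogue]
9. Boatman goes to the right bank with the elf and the paladin.  [the left bank: — | the right bank: the archer, the elf, the goblin, the knight, the mage, the paladin, the rogue]

Yes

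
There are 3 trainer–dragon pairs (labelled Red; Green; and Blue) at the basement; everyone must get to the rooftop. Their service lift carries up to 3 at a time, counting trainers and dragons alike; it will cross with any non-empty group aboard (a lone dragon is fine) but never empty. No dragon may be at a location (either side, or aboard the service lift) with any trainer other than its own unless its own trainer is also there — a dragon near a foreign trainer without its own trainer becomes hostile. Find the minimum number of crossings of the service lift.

Counting alone: each trip to the rooftop takes at most 3 across and each return brings at least 1 back, so after t trips out (and t−1 returns) at most 3t − (t−1) of the 6 are across; that first reaches 6 at t = 3, so at least 5 crossings are needed.
The plan below uses exactly 5 crossings, so it is optimal:
1. dragon Red and trainer Red cross → the rooftop.
2. trainer Red crosses ← the basement.
3. trainer Blue, trainer Green, and trainer Red cross → the rooftop.
4. dragon Red crosses ← the basement.
5. dragon Blue, dragon Green, and dragon Red cross → the rooftop.

5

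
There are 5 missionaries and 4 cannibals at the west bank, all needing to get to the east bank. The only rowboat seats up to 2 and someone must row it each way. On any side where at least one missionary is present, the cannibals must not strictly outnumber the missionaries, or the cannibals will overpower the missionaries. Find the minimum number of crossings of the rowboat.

Counting alone: each trip to the east bank takes at most 2 across and each return brings at least 1 back, so after t trips out (and t−1 returns) at most 2t − (t−1) of the 9 are across; that first reaches 9 at t = 8, so at least 15 crossings are needed.
The plan below uses exactly 15 crossings, so it is optimal:
1. 2 cannibals → the east bank.  (the west bank: 5M 2C; the east bank: 0M 2C)
2. 1 cannibal ← the west bank.  (the west bank: 5M 3C; the east bank: 0M 1C)
3. 2 cannibals → the east bank.  (the west bank: 5M 1C; the east bank: 0M 3C)
4. 1 cannibal ← the west bank.  (the west bank: 5M 2C; the east bank: 0M 2C)
5. 2 missionaries → the east bank.  (the west bank: 3M 2C; the east bank: 2M 2C)
6. 1 cannibal ← the west bank.  (the west bank: 3M 3C; the east bank: 2M 1C)
7. 1 missionary and 1 cannibal → the east bank.  (the west bank: 2M 2C; the east bank: 3M 2C)
8. 1 missionary ← the west bank.  (the west bank: 3M 2C; the east bank: 2M 2C)
9. 1 missionary and 1 cannibal → the east bank.  (the west bank: 2M 1C; the east bank: 3M 3C)
10. 1 cannibal ← the west bank.  (the west bank: 2M 2C; the east bank: 3M 2C)
11. 1 missionary and 1 cannibal → the east bank.  (the west bank: 1M 1C; the east bank: 4M 3C)
12. 1 missionary ← the west bank.  (the west bank: 2M 1C; the east bank: 3M 3C)
13. 1 missionary and 1 cannibal → the east bank.  (the west bank: 1M 0C; the east bank: 4M 4C)
14. 1 cannibal ← the west bank.  (the west bank: 1M 1C; the east bank: 4M 3C)
15. 1 missionary and 1 cannibal → the east bank.  (the west bank: 0M 0C; the east bank: 5M 4C)

15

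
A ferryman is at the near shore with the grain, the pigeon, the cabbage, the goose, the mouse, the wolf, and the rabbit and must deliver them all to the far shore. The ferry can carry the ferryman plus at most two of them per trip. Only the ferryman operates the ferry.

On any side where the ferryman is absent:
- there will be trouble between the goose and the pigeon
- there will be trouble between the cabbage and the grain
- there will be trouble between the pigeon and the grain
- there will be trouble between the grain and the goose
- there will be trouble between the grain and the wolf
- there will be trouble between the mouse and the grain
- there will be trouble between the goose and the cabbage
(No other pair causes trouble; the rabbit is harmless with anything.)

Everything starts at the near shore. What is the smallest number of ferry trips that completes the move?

11

Counting alone: the ferryman can take at most 2 across per trip to the far shore, so moving all 7 needs at least 4 loaded trips out, with a return between consecutive ones — at least 7 crossings.
The safety rule pushes this higher. Following every safe sequence of crossings, the most of the 7 that can be at the far shore as the ferry arrives there on crossings 7, 9 is 5, 6 respectively — never all 7.
So no plan with fewer than 11 crossings exists, and this one achieves 11:
1. Ferryman goes to the far shore with the goose and the grain.  [the near shore: the cabbage, the mouse, the pigeon, the rabbit, the wolf | the far shore: the goose, the grain]
2. Ferryman goes back to the near shore with the grain.  [the near shore: the cabbage, the grain, the mouse, the pigeon, the rabbit, the wolf | the far shore: the goose]
3. Ferryman goes to the far shore with the grain and the mouse.  [the near shore: the cabbage, the pigeon, the rabbit, the wolf | the far shore: the goose, the grain, the mouse]
4. Ferryman goes back to the near shore with the grain.  [the near shore: the cabbage, the grain, the pigeon, the rabbit, the wolf | the far shore: the goose, the mouse]
5. Ferryman goes to the far shore with the grain and the wolf.  [the near shore: the cabbage, the pigeon, the rabbit | the far shore: the goose, the grain, the mouse, the wolf]
6. Ferryman goes back to the near shore with the grain.  [the near shore: the cabbage, the grain, the pigeon, the rabbit | the far shore: the goose, the mouse, the wolf]
7. Ferryman goes to the far shore with the grain and the rabbit.  [the near shore: the cabbage, the pigeon | the far shore: the goose, the grain, the mouse, the rabbit, the wolf]
8. Ferryman goes back to the near shore with the grain.  [the near shore: the cabbage, the grain, the pigeon | the far shore: the goose, the mouse, the rabbit, the wolf]
9. Ferryman goes to the far shore with the cabbage and the pigeon.  [the near shore: the grain | the far shore: the cabbage, the goose, the mouse, the pigeon, the rabbit, the wolf]
10. Ferryman goes back to the near shore with the goose.  [the near shore: the goose, the grain | the far shore: the cabbage, the mouse, the pigeon, the rabbit, the wolf]
11. Ferryman goes to the far shore with the goose and the grain.  [the near shore: — | the far shore: the cabbage, the goose, the grain, the mouse, the pigeon, the rabbit, the wolf]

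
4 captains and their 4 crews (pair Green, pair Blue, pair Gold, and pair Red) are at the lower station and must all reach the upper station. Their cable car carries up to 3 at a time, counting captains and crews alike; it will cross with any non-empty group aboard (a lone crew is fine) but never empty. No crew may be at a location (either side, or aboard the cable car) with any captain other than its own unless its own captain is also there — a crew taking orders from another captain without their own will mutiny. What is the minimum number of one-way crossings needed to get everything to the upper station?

9

Counting alone: each trip to the upper station takes at most 3 across and each return brings at least 1 back, so after t trips out (and t−1 returns) at most 3t − (t−1) of the 8 are across; that first reaches 8 at t = 4, so at least 7 crossings are needed.
The safety rule pushes this higher. Following every safe sequence of crossings, the most of the 8 that can be at the upper station as the cable car arrives there on crossing 7 is 7 — never all 8.
So no plan with fewer than 9 crossings exists, and this one achieves 9:
1. captain Green and crew Green cross → the upper station.
2. captain Green crosses ← the lower station.
3. captain Blue, captain Green, and crew Blue cross → the upper station.
4. captain Green and crew Green cross ← the lower station.
5. captain Gold, captain Green, and captain Red cross → the upper station.
6. crew Blue crosses ← the lower station.
7. crew Blue and crew Green cross → the upper station.
8. crew Green crosses ← the lower station.
9. crew Gold, crew Green, and crew Red cross → the upper station.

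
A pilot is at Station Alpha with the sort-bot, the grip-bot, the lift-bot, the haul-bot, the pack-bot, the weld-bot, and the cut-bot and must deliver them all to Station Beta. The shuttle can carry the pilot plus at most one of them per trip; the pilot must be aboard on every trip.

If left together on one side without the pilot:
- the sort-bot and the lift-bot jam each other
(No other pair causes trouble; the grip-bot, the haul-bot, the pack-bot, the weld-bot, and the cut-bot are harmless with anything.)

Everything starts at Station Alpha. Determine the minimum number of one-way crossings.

Counting alone: the pilot can take at most 1 across per trip to Station Beta, so moving all 7 needs at least 7 loaded trips out, with a return between consecutive ones — at least 13 crossings.
The plan below uses exactly 13 crossings, so it is optimal:
1. Pilot goes to Station Beta with the sort-bot.
2. Pilot goes back to Station Alpha alone.
3. Pilot goes to Station Beta with the grip-bot.
4. Pilot goes back to Station Alpha alone.
5. Pilot goes to Station Beta with the haul-bot.
6. Pilot goes back to Station Alpha alone.
7. Pilot goes to Station Beta with the pack-bot.
8. Pilot goes back to Station Alpha alone.
9. Pilot goes to Station Beta with the weld-bot.
10. Pilot goes back to Station Alpha alone.
11. Pilot goes to Station Beta with the cut-bot.
12. Pilot goes back to Station Alpha alone.
13. Pilot goes to Station Beta with the lift-bot.

13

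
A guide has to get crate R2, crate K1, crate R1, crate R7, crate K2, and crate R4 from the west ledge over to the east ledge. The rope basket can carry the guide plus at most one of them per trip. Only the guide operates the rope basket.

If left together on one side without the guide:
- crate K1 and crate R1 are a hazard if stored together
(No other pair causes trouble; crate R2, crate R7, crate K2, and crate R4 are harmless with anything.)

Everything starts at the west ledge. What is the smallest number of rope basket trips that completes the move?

11

Counting alone: the guide can take at most 1 across per trip to the east ledge, so moving all 6 needs at least 6 loaded trips out, with a return between consecutive ones — at least 11 crossings.
The plan below uses exactly 11 crossings, so it is optimal:
1. Guide goes to the east ledge with crate K1.
2. Guide goes back to the west ledge alone.
3. Guide goes to the east ledge with crate R2.
4. Guide goes back to the west ledge alone.
5. Guide goes to the east ledge with crate R7.
6. Guide goes back to the west ledge alone.
7. Guide goes to the east ledge with crate K2.
8. Guide goes back to the west ledge alone.
9. Guide goes to the east ledge with crate R4.
10. Guide goes back to the west ledge alone.
11. Guide goes to the east ledge with crate R1.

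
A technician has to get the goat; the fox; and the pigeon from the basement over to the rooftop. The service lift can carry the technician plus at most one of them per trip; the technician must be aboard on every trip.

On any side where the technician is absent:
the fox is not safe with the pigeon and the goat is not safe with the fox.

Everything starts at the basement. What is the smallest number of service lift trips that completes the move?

7

Counting alone: the technician can take at most 1 across per trip to the rooftop, so moving all 3 needs at least 3 loaded trips out, with a return between consecutive ones — at least 5 crossings.
The safety rule pushes this higher. Following every safe sequence of crossings, the most of the 3 that can be at the rooftop as the service lift arrives there on crossing 5 is 2 — never all 3.
So no plan with fewer than 7 crossings exists, and this one achieves 7:
1. Technician goes to the rooftop with the fox.
2. Technician goes back to the basement alone.
3. Technician goes to the rooftop with the goat.
4. Technician goes back to the basement with the fox.
5. Technician goes to the rooftop with the pigeon.
6. Technician goes back to the basement alone.
7. Technician goes to the rooftop with the fox.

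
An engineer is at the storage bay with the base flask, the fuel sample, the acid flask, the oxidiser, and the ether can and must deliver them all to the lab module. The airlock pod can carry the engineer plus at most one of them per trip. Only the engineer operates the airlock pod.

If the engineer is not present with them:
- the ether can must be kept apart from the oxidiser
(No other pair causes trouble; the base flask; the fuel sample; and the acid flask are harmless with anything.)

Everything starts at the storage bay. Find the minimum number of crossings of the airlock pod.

9

Counting alone: the engineer can take at most 1 across per trip to the lab module, so moving all 5 needs at least 5 loaded trips out, with a return between consecutive ones — at least 9 crossings.
The plan below uses exactly 9 crossings, so it is optimal:
1. Engineer goes to the lab module with the oxidiser.
2. Engineer goes back to the storage bay alone.
3. Engineer goes to the lab module with the base flask.
4. Engineer goes back to the storage bay alone.
5. Engineer goes to the lab module with the fuel sample.
6. Engineer goes back to the storage bay alone.
7. Engineer goes to the lab module with the acid flask.
8. Engineer goes back to the storage bay alone.
9. Engineer goes to the lab module with the ether can.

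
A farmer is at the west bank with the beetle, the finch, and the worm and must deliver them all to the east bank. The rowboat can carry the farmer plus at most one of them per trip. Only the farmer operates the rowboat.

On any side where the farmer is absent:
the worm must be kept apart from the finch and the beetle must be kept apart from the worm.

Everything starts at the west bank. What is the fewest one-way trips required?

7

Counting alone: the farmer can take at most 1 across per trip to the east bank, so moving all 3 needs at least 3 loaded trips out, with a return between consecutive ones — at least 5 crossings.
The safety rule pushes this higher. Following every safe sequence of crossings, the most of the 3 that can be at the east bank as the rowboat arrives there on crossing 5 is 2 — never all 3.
So no plan with fewer than 7 crossings exists, and this one achieves 7:
1. Farmer goes to the east bank with the worm.  [the west bank: the beetle, the finch | the east bank: the worm]
2. Farmer goes back to the west bank alone.  [the west bank: the beetle, the finch | the east bank: the worm]
3. Farmer goes to the east bank with the beetle.  [the west bank: the finch | the east bank: the beetle, the worm]
4. Farmer goes back to the west bank with the worm.  [the west bank: the finch, the worm | the east bank: the beetle]
5. Farmer goes to the east bank with the finch.  [the west bank: the worm | the east bank: the beetle, the finch]
6. Farmer goes back to the west bank alone.  [the west bank: the worm | the east bank: the beetle, the finch]
7. Farmer goes to the east bank with the worm.  [the west bank: — | the east bank: the beetle, the finch, the worm]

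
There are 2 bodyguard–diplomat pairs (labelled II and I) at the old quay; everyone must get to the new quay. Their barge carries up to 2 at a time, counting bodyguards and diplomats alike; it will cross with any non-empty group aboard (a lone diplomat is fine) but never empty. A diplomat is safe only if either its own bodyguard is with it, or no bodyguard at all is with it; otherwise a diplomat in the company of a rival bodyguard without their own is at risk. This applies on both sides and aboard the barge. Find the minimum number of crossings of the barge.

Counting alone: each trip to the new quay takes at most 2 across and each return brings at least 1 back, so after t trips out (and t−1 returns) at most 2t − (t−1) of the 4 are across; that first reaches 4 at t = 3, so at least 5 crossings are needed.
The plan below uses exactly 5 crossings, so it is optimal:
1. bodyguard II and diplomat II cross → the new quay.
2. bodyguard II crosses ← the old quay.
3. bodyguard I and bodyguard II cross → the new quay.
4. bodyguard I crosses ← the old quay.
5. bodyguard I and diplomat I cross → the new quay.

5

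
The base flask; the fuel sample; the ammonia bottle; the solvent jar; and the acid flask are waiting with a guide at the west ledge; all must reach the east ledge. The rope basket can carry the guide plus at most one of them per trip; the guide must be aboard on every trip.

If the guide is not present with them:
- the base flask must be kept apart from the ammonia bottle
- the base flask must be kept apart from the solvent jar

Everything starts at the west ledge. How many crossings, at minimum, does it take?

11

Counting alone: the guide can take at most 1 across per trip to the east ledge, so moving all 5 needs at least 5 loaded trips out, with a return between consecutive ones — at least 9 crossings.
The safety rule pushes this higher. Following every safe sequence of crossings, the most of the 5 that can be at the east ledge as the rope basket arrives there on crossing 9 is 4 — never all 5.
So no plan with fewer than 11 crossings exists, and this one achieves 11:
1. Guide goes to the east ledge with the base flask.  [the west ledge: the acid flask, the ammonia bottle, the fuel sample, the solvent jar | the east ledge: the base flask]
2. Guide goes back to the west ledge alone.  [the west ledge: the acid flask, the ammonia bottle, the fuel sample, the solvent jar | the east ledge: the base flask]
3. Guide goes to the east ledge with the fuel sample.  [the west ledge: the acid flask, the ammonia bottle, the solvent jar | the east ledge: the base flask, the fuel sample]
4. Guide goes back to the west ledge alone.  [the west ledge: the acid flask, the ammonia bottle, the solvent jar | the east ledge: the base flask, the fuel sample]
5. Guide goes to the east ledge with the ammonia bottle.  [the west ledge: the acid flask, the solvent jar | the east ledge: the ammonia bottle, the base flask, the fuel sample]
6. Guide goes back to the west ledge with the base flask.  [the west ledge: the acid flask, the base flask, the solvent jar | the east ledge: the ammonia bottle, the fuel sample]
7. Guide goes to the east ledge with the solvent jar.  [the west ledge: the acid flask, the base flask | the east ledge: the ammonia bottle, the fuel sample, the solvent jar]
8. Guide goes back to the west ledge alone.  [the west ledge: the acid flask, the base flask | the east ledge: the ammonia bottle, the fuel sample, the solvent jar]
9. Guide goes to the east ledge with the acid flask.  [the west ledge: the base flask | the east ledge: the acid flask, the ammonia bottle, the fuel sample, the solvent jar]
10. Guide goes back to the west ledge alone.  [the west ledge: the base flask | the east ledge: the acid flask, the ammonia bottle, the fuel sample, the solvent jar]
11. Guide goes to the east ledge with the base flask.  [the west ledge: — | the east ledge: the acid flask, the ammonia bottle, the base flask, the fuel sample, the solvent jar]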